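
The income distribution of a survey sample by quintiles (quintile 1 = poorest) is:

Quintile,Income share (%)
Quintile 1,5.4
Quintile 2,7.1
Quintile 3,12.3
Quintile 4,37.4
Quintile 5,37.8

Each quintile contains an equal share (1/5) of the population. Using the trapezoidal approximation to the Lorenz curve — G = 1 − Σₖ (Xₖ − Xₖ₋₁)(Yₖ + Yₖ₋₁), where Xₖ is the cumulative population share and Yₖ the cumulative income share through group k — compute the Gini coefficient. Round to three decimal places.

Cumulative income shares Yₖ: 0.0540, 0.1250, 0.2480, 0.6220, 1.0000
Σ (Xₖ−Xₖ₋₁)(Yₖ+Yₖ₋₁) = (1/5)(0.0540+0.0000) + (1/5)(0.1250+0.0540) + (1/5)(0.2480+0.1250) + (1/5)(0.6220+0.2480) + (1/5)(1.0000+0.6220)
  = 0.0108 + 0.0358 + 0.0746 + 0.1740 + 0.3244 = 0.6196
G = 1 − 0.6196 = 0.3804

0.380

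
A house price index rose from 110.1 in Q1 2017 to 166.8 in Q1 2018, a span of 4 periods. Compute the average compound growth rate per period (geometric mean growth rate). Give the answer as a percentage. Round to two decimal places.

10.94%

Growth factor = (166.8/110.1)^(1/4) = (1.514986)^(1/4) = 1.109436
Growth rate = 1.109436 − 1 = 0.109436 = 10.9436%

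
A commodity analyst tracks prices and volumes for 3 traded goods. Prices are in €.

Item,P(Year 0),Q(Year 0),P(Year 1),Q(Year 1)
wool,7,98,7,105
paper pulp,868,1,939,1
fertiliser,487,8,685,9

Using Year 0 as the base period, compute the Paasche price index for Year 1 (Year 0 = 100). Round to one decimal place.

131.0

Paasche price index uses current-period quantities as weights.
ΣP(Year 1)·Q(Year 1) = 7×105 + 939×1 + 685×9 = 735 + 939 + 6165 = 7839
ΣP(Year 0)·Q(Year 1) = 7×105 + 868×1 + 487×9 = 735 + 868 + 4383 = 5986
Index = 7839 / 5986 × 100 = 130.9556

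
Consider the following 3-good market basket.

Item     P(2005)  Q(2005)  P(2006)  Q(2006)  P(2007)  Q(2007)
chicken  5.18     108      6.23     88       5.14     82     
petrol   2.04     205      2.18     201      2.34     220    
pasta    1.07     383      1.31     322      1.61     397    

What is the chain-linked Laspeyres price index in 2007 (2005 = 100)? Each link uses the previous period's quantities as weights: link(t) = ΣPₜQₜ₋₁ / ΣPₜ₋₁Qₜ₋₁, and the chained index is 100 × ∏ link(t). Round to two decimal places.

Link 2005→2006:
ΣP(2006)Q(2005) = 6.23×108 + 2.18×205 + 1.31×383 = 672.84 + 446.9 + 501.73 = 1621.47
ΣP(2005)Q(2005) = 5.18×108 + 2.04×205 + 1.07×383 = 559.44 + 418.2 + 409.81 = 1387.45
link = 1621.47/1387.45 = 1.168669
Link 2006→2007:
ΣP(2007)Q(2006) = 5.14×88 + 2.34×201 + 1.61×322 = 452.32 + 470.34 + 518.42 = 1441.08
ΣP(2006)Q(2006) = 6.23×88 + 2.18×201 + 1.31×322 = 548.24 + 438.18 + 421.82 = 1408.24
link = 1441.08/1408.24 = 1.023320
Chained index = 100 × 1.168669 × 1.023320 = 119.5922

119.59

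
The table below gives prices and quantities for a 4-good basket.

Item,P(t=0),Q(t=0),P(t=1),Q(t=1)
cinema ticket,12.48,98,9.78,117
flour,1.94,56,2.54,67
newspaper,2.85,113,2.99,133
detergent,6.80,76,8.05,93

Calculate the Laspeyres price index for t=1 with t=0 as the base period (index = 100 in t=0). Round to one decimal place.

94.5

Laspeyres price index uses base-period quantities as weights.
ΣP(t=1)·Q(t=0) = 9.78×98 + 2.54×56 + 2.99×113 + 8.05×76 = 958.44 + 142.24 + 337.87 + 611.8 = 2050.35
ΣP(t=0)·Q(t=0) = 12.48×98 + 1.94×56 + 2.85×113 + 6.80×76 = 1223.04 + 108.64 + 322.05 + 516.8 = 2170.53
Index = 2050.35 / 2170.53 × 100 = 94.4631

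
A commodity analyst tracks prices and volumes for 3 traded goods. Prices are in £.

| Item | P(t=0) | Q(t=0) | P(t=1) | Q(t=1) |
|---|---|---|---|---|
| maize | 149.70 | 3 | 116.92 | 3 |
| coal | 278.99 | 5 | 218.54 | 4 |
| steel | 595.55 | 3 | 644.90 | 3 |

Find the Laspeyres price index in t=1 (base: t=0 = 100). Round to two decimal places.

Laspeyres price index uses base-period quantities as weights.
ΣP(t=1)·Q(t=0) = 116.92×3 + 218.54×5 + 644.90×3 = 350.76 + 1092.7 + 1934.7 = 3378.16
ΣP(t=0)·Q(t=0) = 149.70×3 + 278.99×5 + 595.55×3 = 449.1 + 1394.95 + 1786.65 = 3630.7
Index = 3378.16 / 3630.7 × 100 = 93.0443

93.04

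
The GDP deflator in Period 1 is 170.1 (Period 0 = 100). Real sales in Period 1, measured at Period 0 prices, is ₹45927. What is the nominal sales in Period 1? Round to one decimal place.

Nominal = Real × (Index/100) = 45927 × (170.1/100)
        = 45927 × 1.701 = 78121.8270

78121.8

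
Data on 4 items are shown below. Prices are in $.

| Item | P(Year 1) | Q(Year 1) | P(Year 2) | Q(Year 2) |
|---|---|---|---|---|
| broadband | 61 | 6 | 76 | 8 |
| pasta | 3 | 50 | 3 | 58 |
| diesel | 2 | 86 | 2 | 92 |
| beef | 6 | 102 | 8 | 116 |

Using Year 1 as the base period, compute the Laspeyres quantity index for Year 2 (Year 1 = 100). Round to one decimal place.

Laspeyres quantity index uses base-period prices as weights.
ΣP(Year 1)·Q(Year 2) = 61×8 + 3×58 + 2×92 + 6×116 = 488 + 174 + 184 + 696 = 1542
ΣP(Year 1)·Q(Year 1) = 61×6 + 3×50 + 2×86 + 6×102 = 366 + 150 + 172 + 612 = 1300
Index = 1542 / 1300 × 100 = 118.6154

118.6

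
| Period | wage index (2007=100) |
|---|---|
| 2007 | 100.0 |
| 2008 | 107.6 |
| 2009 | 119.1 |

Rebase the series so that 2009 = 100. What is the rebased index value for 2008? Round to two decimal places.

90.34

Rebased(2008) = 107.6 / 119.1 × 100 = 90.3442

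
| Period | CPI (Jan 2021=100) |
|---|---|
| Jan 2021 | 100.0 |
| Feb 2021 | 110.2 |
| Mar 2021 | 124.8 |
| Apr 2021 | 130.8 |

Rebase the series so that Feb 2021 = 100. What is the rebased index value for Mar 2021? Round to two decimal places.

Rebased(Mar 2021) = 124.8 / 110.2 × 100 = 113.2486

113.25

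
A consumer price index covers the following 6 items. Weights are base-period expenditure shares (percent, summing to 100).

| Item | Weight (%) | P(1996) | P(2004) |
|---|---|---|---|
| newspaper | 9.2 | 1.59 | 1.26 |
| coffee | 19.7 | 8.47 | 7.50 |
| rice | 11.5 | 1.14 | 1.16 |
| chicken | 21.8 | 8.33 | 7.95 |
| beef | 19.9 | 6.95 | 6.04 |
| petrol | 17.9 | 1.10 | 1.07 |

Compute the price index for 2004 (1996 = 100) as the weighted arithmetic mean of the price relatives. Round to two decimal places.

91.95

newspaper: 9.2 × (1.26/1.59) = 9.2 × 0.792453 = 7.2906
coffee: 19.7 × (7.50/8.47) = 19.7 × 0.885478 = 17.4439
rice: 11.5 × (1.16/1.14) = 11.5 × 1.017544 = 11.7018
chicken: 21.8 × (7.95/8.33) = 21.8 × 0.954382 = 20.8055
beef: 19.9 × (6.04/6.95) = 19.9 × 0.869065 = 17.2944
petrol: 17.9 × (1.07/1.10) = 17.9 × 0.972727 = 17.4118
Index = Σ wᵢ·(p₁ᵢ/p₀ᵢ) = 7.2906 + 17.4439 + 11.7018 + 20.8055 + 17.2944 + 17.4118 = 91.9480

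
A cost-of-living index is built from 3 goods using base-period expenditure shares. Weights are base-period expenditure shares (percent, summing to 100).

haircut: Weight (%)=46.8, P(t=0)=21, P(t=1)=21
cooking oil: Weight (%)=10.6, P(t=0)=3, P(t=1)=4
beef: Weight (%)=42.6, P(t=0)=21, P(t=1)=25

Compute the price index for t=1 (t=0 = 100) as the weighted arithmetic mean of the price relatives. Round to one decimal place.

111.6

haircut: 46.8 × (21/21) = 46.8 × 1.000000 = 46.8000
cooking oil: 10.6 × (4/3) = 10.6 × 1.333333 = 14.1333
beef: 42.6 × (25/21) = 42.6 × 1.190476 = 50.7143
Index = Σ wᵢ·(p₁ᵢ/p₀ᵢ) = 46.8000 + 14.1333 + 50.7143 = 111.6476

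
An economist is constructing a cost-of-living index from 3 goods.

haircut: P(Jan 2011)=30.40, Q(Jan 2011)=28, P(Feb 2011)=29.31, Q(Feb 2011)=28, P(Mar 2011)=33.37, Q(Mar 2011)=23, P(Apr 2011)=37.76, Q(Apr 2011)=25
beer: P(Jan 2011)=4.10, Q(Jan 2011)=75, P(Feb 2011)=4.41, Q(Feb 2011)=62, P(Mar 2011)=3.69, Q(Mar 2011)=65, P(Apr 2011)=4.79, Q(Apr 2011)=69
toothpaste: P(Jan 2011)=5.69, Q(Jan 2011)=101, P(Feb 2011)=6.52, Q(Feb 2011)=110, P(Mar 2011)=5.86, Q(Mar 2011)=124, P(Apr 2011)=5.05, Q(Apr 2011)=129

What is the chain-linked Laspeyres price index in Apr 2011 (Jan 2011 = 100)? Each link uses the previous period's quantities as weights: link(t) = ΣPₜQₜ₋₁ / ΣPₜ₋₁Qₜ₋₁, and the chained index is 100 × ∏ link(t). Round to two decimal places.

Link Jan 2011→Feb 2011:
ΣP(Feb 2011)Q(Jan 2011) = 29.31×28 + 4.41×75 + 6.52×101 = 820.68 + 330.75 + 658.52 = 1809.95
ΣP(Jan 2011)Q(Jan 2011) = 30.40×28 + 4.10×75 + 5.69×101 = 851.2 + 307.5 + 574.69 = 1733.39
link = 1809.95/1733.39 = 1.044168
Link Feb 2011→Mar 2011:
ΣP(Mar 2011)Q(Feb 2011) = 33.37×28 + 3.69×62 + 5.86×110 = 934.36 + 228.78 + 644.6 = 1807.74
ΣP(Feb 2011)Q(Feb 2011) = 29.31×28 + 4.41×62 + 6.52×110 = 820.68 + 273.42 + 717.2 = 1811.3
link = 1807.74/1811.3 = 0.998035
Link Mar 2011→Apr 2011:
ΣP(Apr 2011)Q(Mar 2011) = 37.76×23 + 4.79×65 + 5.05×124 = 868.48 + 311.35 + 626.2 = 1806.03
ΣP(Mar 2011)Q(Mar 2011) = 33.37×23 + 3.69×65 + 5.86×124 = 767.51 + 239.85 + 726.64 = 1734
link = 1806.03/1734 = 1.041540
Chained index = 100 × 1.044168 × 0.998035 × 1.041540 = 108.5405

108.54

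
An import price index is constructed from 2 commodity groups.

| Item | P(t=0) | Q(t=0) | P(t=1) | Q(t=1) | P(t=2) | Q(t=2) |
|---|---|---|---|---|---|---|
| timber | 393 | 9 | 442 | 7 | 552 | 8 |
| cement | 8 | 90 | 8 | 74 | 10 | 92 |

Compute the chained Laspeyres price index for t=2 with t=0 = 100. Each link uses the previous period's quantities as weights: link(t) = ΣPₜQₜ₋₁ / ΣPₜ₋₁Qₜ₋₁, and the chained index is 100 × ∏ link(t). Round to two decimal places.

Link t=0→t=1:
ΣP(t=1)Q(t=0) = 442×9 + 8×90 = 3978 + 720 = 4698
ΣP(t=0)Q(t=0) = 393×9 + 8×90 = 3537 + 720 = 4257
link = 4698/4257 = 1.103594
Link t=1→t=2:
ΣP(t=2)Q(t=1) = 552×7 + 10×74 = 3864 + 740 = 4604
ΣP(t=1)Q(t=1) = 442×7 + 8×74 = 3094 + 592 = 3686
link = 4604/3686 = 1.249050
Chained index = 100 × 1.103594 × 1.249050 = 137.8445

137.84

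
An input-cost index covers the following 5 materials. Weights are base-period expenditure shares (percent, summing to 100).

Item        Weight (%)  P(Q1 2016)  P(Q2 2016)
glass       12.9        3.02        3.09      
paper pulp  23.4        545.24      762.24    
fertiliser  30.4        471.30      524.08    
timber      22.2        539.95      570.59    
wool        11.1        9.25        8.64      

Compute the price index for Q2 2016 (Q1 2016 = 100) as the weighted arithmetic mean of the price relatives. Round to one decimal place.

glass: 12.9 × (3.09/3.02) = 12.9 × 1.023179 = 13.1990
paper pulp: 23.4 × (762.24/545.24) = 23.4 × 1.397990 = 32.7130
fertiliser: 30.4 × (524.08/471.30) = 30.4 × 1.111988 = 33.8044
timber: 22.2 × (570.59/539.95) = 22.2 × 1.056746 = 23.4598
wool: 11.1 × (8.64/9.25) = 11.1 × 0.934054 = 10.3680
Index = Σ wᵢ·(p₁ᵢ/p₀ᵢ) = 13.1990 + 32.7130 + 33.8044 + 23.4598 + 10.3680 = 113.5442

113.5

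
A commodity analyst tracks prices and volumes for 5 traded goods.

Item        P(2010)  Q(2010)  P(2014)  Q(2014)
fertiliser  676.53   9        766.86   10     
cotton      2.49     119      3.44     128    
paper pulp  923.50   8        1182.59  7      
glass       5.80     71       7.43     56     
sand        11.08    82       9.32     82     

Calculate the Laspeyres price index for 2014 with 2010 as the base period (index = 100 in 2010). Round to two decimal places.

Laspeyres price index uses base-period quantities as weights.
ΣP(2014)·Q(2010) = 766.86×9 + 3.44×119 + 1182.59×8 + 7.43×71 + 9.32×82 = 6901.74 + 409.36 + 9460.72 + 527.53 + 764.24 = 18063.59
ΣP(2010)·Q(2010) = 676.53×9 + 2.49×119 + 923.50×8 + 5.80×71 + 11.08×82 = 6088.77 + 296.31 + 7388 + 411.8 + 908.56 = 15093.44
Index = 18063.59 / 15093.44 × 100 = 119.6784

119.68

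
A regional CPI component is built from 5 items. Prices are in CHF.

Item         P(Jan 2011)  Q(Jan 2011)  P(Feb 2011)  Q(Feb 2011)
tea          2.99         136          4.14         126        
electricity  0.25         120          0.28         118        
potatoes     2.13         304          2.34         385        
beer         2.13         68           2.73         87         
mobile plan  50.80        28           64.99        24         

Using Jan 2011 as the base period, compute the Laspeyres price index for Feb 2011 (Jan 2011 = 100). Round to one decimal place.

125.0

Laspeyres price index uses base-period quantities as weights.
ΣP(Feb 2011)·Q(Jan 2011) = 4.14×136 + 0.28×120 + 2.34×304 + 2.73×68 + 64.99×28 = 563.04 + 33.6 + 711.36 + 185.64 + 1819.72 = 3313.36
ΣP(Jan 2011)·Q(Jan 2011) = 2.99×136 + 0.25×120 + 2.13×304 + 2.13×68 + 50.80×28 = 406.64 + 30 + 647.52 + 144.84 + 1422.4 = 2651.4
Index = 3313.36 / 2651.4 × 100 = 124.9664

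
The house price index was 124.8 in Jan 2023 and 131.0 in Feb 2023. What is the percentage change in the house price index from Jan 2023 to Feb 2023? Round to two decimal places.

Change = (131.0 − 124.8) / 124.8 × 100
       = 6.2 / 124.8 × 100 = 4.9679%

4.97%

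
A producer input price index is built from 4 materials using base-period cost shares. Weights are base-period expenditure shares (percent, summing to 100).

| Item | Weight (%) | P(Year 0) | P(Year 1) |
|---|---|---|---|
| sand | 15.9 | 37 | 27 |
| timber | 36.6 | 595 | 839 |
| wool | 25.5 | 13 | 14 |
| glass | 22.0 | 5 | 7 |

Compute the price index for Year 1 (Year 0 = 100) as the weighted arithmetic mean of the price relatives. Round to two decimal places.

121.47

sand: 15.9 × (27/37) = 15.9 × 0.729730 = 11.6027
timber: 36.6 × (839/595) = 36.6 × 1.410084 = 51.6091
wool: 25.5 × (14/13) = 25.5 × 1.076923 = 27.4615
glass: 22.0 × (7/5) = 22.0 × 1.400000 = 30.8000
Index = Σ wᵢ·(p₁ᵢ/p₀ᵢ) = 11.6027 + 51.6091 + 27.4615 + 30.8000 = 121.4733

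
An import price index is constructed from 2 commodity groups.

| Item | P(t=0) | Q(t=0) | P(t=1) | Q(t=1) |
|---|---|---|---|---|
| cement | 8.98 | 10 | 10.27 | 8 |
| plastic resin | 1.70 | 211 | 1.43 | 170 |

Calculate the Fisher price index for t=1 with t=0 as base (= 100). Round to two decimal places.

Laspeyres component (base-period weights):
ΣP(t=1)Q(t=0) = 10.27×10 + 1.43×211 = 102.7 + 301.73 = 404.43
ΣP(t=0)Q(t=0) = 8.98×10 + 1.70×211 = 89.8 + 358.7 = 448.5
L = 404.43 / 448.5 × 100 = 90.1739
Paasche component (current-period weights):
ΣP(t=1)Q(t=1) = 10.27×8 + 1.43×170 = 82.16 + 243.1 = 325.26
ΣP(t=0)Q(t=1) = 8.98×8 + 1.70×170 = 71.84 + 289 = 360.84
P = 325.26 / 360.84 × 100 = 90.1397
Fisher = √(L × P) = √(90.1739 × 90.1397) = 90.1568

90.16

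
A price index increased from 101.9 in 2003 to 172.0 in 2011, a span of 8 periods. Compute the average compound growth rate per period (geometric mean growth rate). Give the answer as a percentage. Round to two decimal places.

Growth factor = (172.0/101.9)^(1/8) = (1.687929)^(1/8) = 1.067626
Growth rate = 1.067626 − 1 = 0.067626 = 6.7626%

6.76%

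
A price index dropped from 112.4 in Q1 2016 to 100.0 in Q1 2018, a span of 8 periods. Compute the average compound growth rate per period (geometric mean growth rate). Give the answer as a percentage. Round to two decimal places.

Growth factor = (100.0/112.4)^(1/8) = (0.889680)^(1/8) = 0.985495
Growth rate = 0.985495 − 1 = -0.014505 = -1.4505%

-1.45%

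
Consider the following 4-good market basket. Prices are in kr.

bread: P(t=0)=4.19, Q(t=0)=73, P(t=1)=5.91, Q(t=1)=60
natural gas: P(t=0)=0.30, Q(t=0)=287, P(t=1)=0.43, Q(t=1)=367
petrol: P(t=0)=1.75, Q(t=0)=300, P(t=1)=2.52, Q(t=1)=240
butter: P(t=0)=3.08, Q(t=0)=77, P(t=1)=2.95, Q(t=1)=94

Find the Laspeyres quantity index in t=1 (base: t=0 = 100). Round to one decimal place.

Laspeyres quantity index uses base-period prices as weights.
ΣP(t=0)·Q(t=1) = 4.19×60 + 0.30×367 + 1.75×240 + 3.08×94 = 251.4 + 110.1 + 420 + 289.52 = 1071.02
ΣP(t=0)·Q(t=0) = 4.19×73 + 0.30×287 + 1.75×300 + 3.08×77 = 305.87 + 86.1 + 525 + 237.16 = 1154.13
Index = 1071.02 / 1154.13 × 100 = 92.7989

92.8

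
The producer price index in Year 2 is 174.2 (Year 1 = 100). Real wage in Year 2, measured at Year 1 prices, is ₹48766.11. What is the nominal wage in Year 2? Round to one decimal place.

Nominal = Real × (Index/100) = 48766.11 × (174.2/100)
        = 48766.11 × 1.742 = 84950.5636

84950.6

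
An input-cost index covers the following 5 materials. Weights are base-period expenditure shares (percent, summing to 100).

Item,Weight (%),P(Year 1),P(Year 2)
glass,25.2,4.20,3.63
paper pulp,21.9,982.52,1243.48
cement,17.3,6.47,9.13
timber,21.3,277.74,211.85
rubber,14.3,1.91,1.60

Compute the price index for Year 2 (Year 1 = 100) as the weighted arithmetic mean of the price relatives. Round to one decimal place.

102.1

glass: 25.2 × (3.63/4.20) = 25.2 × 0.864286 = 21.7800
paper pulp: 21.9 × (1243.48/982.52) = 21.9 × 1.265603 = 27.7167
cement: 17.3 × (9.13/6.47) = 17.3 × 1.411128 = 24.4125
timber: 21.3 × (211.85/277.74) = 21.3 × 0.762764 = 16.2469
rubber: 14.3 × (1.60/1.91) = 14.3 × 0.837696 = 11.9791
Index = Σ wᵢ·(p₁ᵢ/p₀ᵢ) = 21.7800 + 27.7167 + 24.4125 + 16.2469 + 11.9791 = 102.1351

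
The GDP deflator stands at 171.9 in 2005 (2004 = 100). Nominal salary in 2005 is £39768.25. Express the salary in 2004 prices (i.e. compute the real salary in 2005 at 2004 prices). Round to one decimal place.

Real = Nominal ÷ (Index/100) = 39768.25 ÷ (171.9/100)
     = 39768.25 ÷ 1.719 = 23134.5259

23134.5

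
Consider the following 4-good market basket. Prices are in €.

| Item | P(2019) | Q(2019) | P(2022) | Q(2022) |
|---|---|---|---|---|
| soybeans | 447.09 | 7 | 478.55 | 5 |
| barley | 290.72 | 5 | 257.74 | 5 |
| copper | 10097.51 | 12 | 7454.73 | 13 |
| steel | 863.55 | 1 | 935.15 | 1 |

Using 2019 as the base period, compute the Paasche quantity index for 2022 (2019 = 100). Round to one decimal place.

Paasche quantity index uses current-period prices as weights.
ΣP(2022)·Q(2022) = 478.55×5 + 257.74×5 + 7454.73×13 + 935.15×1 = 2392.75 + 1288.7 + 96911.49 + 935.15 = 101528.09
ΣP(2022)·Q(2019) = 478.55×7 + 257.74×5 + 7454.73×12 + 935.15×1 = 3349.85 + 1288.7 + 89456.76 + 935.15 = 95030.46
Index = 101528.09 / 95030.46 × 100 = 106.8374

106.8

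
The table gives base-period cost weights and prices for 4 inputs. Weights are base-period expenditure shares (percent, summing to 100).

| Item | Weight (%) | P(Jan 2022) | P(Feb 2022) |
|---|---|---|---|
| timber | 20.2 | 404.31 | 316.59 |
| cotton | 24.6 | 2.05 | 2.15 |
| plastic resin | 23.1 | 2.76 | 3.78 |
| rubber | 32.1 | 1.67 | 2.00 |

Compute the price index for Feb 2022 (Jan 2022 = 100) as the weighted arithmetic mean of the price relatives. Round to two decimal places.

timber: 20.2 × (316.59/404.31) = 20.2 × 0.783038 = 15.8174
cotton: 24.6 × (2.15/2.05) = 24.6 × 1.048780 = 25.8000
plastic resin: 23.1 × (3.78/2.76) = 23.1 × 1.369565 = 31.6370
rubber: 32.1 × (2.00/1.67) = 32.1 × 1.197605 = 38.4431
Index = Σ wᵢ·(p₁ᵢ/p₀ᵢ) = 15.8174 + 25.8000 + 31.6370 + 38.4431 = 111.6974

111.70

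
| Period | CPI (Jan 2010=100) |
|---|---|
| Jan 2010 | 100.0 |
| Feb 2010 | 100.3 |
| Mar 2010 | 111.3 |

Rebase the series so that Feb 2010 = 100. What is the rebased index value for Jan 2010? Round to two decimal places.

99.70

Rebased(Jan 2010) = 100.0 / 100.3 × 100 = 99.7009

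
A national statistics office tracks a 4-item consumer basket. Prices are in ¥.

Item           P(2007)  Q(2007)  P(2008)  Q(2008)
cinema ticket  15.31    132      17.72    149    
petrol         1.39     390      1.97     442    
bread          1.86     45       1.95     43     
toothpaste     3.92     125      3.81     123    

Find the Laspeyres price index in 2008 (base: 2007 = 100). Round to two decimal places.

Laspeyres price index uses base-period quantities as weights.
ΣP(2008)·Q(2007) = 17.72×132 + 1.97×390 + 1.95×45 + 3.81×125 = 2339.04 + 768.3 + 87.75 + 476.25 = 3671.34
ΣP(2007)·Q(2007) = 15.31×132 + 1.39×390 + 1.86×45 + 3.92×125 = 2020.92 + 542.1 + 83.7 + 490 = 3136.72
Index = 3671.34 / 3136.72 × 100 = 117.0439

117.04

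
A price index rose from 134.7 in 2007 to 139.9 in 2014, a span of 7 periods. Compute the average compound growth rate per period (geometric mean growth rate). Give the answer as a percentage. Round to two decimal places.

Growth factor = (139.9/134.7)^(1/7) = (1.038604)^(1/7) = 1.005426
Growth rate = 1.005426 − 1 = 0.005426 = 0.5426%

0.54%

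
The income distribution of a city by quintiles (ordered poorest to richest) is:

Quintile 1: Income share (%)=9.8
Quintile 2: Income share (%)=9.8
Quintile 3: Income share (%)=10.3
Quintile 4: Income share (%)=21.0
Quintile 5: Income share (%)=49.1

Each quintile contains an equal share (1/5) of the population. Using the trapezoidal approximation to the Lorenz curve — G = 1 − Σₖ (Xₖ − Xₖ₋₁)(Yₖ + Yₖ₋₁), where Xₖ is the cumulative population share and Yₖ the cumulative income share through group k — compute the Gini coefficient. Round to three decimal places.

0.359

Cumulative income shares Yₖ: 0.0980, 0.1960, 0.2990, 0.5090, 1.0000
Σ (Xₖ−Xₖ₋₁)(Yₖ+Yₖ₋₁) = (1/5)(0.0980+0.0000) + (1/5)(0.1960+0.0980) + (1/5)(0.2990+0.1960) + (1/5)(0.5090+0.2990) + (1/5)(1.0000+0.5090)
  = 0.0196 + 0.0588 + 0.0990 + 0.1616 + 0.3018 = 0.6408
G = 1 − 0.6408 = 0.3592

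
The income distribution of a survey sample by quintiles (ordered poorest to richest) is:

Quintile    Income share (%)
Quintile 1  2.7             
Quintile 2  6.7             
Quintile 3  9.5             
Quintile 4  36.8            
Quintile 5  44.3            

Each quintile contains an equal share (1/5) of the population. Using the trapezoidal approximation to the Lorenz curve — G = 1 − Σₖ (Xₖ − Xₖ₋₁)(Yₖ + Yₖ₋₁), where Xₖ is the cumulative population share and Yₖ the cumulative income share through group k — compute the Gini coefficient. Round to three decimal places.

Cumulative income shares Yₖ: 0.0270, 0.0940, 0.1890, 0.5570, 1.0000
Σ (Xₖ−Xₖ₋₁)(Yₖ+Yₖ₋₁) = (1/5)(0.0270+0.0000) + (1/5)(0.0940+0.0270) + (1/5)(0.1890+0.0940) + (1/5)(0.5570+0.1890) + (1/5)(1.0000+0.5570)
  = 0.0054 + 0.0242 + 0.0566 + 0.1492 + 0.3114 = 0.5468
G = 1 − 0.5468 = 0.4532

0.453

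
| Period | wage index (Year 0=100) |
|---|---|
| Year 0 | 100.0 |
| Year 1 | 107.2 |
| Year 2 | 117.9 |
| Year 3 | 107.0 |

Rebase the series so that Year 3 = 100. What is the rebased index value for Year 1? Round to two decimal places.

100.19

Rebased(Year 1) = 107.2 / 107.0 × 100 = 100.1869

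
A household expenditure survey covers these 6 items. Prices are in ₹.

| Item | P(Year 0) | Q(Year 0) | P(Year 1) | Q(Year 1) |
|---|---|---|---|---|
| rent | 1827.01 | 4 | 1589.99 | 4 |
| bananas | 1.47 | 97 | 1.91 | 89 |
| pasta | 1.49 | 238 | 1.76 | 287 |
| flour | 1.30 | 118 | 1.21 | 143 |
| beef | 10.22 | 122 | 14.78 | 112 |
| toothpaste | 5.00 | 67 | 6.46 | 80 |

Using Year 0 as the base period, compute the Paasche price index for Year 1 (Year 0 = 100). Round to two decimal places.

Paasche price index uses current-period quantities as weights.
ΣP(Year 1)·Q(Year 1) = 1589.99×4 + 1.91×89 + 1.76×287 + 1.21×143 + 14.78×112 + 6.46×80 = 6359.96 + 169.99 + 505.12 + 173.03 + 1655.36 + 516.8 = 9380.26
ΣP(Year 0)·Q(Year 1) = 1827.01×4 + 1.47×89 + 1.49×287 + 1.30×143 + 10.22×112 + 5.00×80 = 7308.04 + 130.83 + 427.63 + 185.9 + 1144.64 + 400 = 9597.04
Index = 9380.26 / 9597.04 × 100 = 97.7412

97.74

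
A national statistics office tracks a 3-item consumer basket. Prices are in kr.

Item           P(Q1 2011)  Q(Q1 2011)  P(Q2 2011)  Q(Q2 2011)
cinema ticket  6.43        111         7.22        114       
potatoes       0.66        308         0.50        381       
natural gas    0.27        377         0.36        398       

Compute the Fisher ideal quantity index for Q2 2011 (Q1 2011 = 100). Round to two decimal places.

106.60

Laspeyres component (base-period weights):
ΣP(Q1 2011)Q(Q2 2011) = 6.43×114 + 0.66×381 + 0.27×398 = 733.02 + 251.46 + 107.46 = 1091.94
ΣP(Q1 2011)Q(Q1 2011) = 6.43×111 + 0.66×308 + 0.27×377 = 713.73 + 203.28 + 101.79 = 1018.8
L = 1091.94 / 1018.8 × 100 = 107.1790
Paasche component (current-period weights):
ΣP(Q2 2011)Q(Q2 2011) = 7.22×114 + 0.50×381 + 0.36×398 = 823.08 + 190.5 + 143.28 = 1156.86
ΣP(Q2 2011)Q(Q1 2011) = 7.22×111 + 0.50×308 + 0.36×377 = 801.42 + 154 + 135.72 = 1091.14
P = 1156.86 / 1091.14 × 100 = 106.0231
Fisher = √(L × P) = √(107.1790 × 106.0231) = 106.5995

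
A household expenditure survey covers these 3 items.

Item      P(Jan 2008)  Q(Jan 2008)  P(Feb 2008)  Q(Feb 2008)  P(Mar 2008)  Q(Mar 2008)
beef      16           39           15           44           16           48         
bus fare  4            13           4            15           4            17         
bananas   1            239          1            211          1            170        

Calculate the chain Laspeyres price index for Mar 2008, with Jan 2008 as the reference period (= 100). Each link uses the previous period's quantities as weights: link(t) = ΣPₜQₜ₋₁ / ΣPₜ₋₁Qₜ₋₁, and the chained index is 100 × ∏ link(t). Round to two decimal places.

100.26

Link Jan 2008→Feb 2008:
ΣP(Feb 2008)Q(Jan 2008) = 15×39 + 4×13 + 1×239 = 585 + 52 + 239 = 876
ΣP(Jan 2008)Q(Jan 2008) = 16×39 + 4×13 + 1×239 = 624 + 52 + 239 = 915
link = 876/915 = 0.957377
Link Feb 2008→Mar 2008:
ΣP(Mar 2008)Q(Feb 2008) = 16×44 + 4×15 + 1×211 = 704 + 60 + 211 = 975
ΣP(Feb 2008)Q(Feb 2008) = 15×44 + 4×15 + 1×211 = 660 + 60 + 211 = 931
link = 975/931 = 1.047261
Chained index = 100 × 0.957377 × 1.047261 = 100.2624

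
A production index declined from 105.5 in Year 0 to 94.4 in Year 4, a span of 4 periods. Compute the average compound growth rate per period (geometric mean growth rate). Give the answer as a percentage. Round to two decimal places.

-2.74%

Growth factor = (94.4/105.5)^(1/4) = (0.894787)^(1/4) = 0.972590
Growth rate = 0.972590 − 1 = -0.027410 = -2.7410%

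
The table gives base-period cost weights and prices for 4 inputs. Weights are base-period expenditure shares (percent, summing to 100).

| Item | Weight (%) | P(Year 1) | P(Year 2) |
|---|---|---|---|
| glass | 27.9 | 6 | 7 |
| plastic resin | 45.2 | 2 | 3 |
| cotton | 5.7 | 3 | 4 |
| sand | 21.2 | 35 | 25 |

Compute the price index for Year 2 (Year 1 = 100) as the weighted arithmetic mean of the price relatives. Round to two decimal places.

glass: 27.9 × (7/6) = 27.9 × 1.166667 = 32.5500
plastic resin: 45.2 × (3/2) = 45.2 × 1.500000 = 67.8000
cotton: 5.7 × (4/3) = 5.7 × 1.333333 = 7.6000
sand: 21.2 × (25/35) = 21.2 × 0.714286 = 15.1429
Index = Σ wᵢ·(p₁ᵢ/p₀ᵢ) = 32.5500 + 67.8000 + 7.6000 + 15.1429 = 123.0929

123.09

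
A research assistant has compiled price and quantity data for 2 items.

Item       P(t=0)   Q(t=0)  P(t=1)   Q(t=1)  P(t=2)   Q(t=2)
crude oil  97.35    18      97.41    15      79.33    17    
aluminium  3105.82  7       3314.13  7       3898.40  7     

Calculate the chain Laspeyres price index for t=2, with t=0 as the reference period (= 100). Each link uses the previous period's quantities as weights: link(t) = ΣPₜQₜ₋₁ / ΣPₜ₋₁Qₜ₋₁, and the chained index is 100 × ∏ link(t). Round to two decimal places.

Link t=0→t=1:
ΣP(t=1)Q(t=0) = 97.41×18 + 3314.13×7 = 1753.38 + 23198.91 = 24952.29
ΣP(t=0)Q(t=0) = 97.35×18 + 3105.82×7 = 1752.3 + 21740.74 = 23493.04
link = 24952.29/23493.04 = 1.062114
Link t=1→t=2:
ΣP(t=2)Q(t=1) = 79.33×15 + 3898.40×7 = 1189.95 + 27288.8 = 28478.75
ΣP(t=1)Q(t=1) = 97.41×15 + 3314.13×7 = 1461.15 + 23198.91 = 24660.06
link = 28478.75/24660.06 = 1.154853
Chained index = 100 × 1.062114 × 1.154853 = 122.6586

122.66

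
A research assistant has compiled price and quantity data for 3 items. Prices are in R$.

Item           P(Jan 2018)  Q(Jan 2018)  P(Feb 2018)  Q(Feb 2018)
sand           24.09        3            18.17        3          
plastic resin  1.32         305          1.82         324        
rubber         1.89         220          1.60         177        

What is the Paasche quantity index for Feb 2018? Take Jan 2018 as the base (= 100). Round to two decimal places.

Paasche quantity index uses current-period prices as weights.
ΣP(Feb 2018)·Q(Feb 2018) = 18.17×3 + 1.82×324 + 1.60×177 = 54.51 + 589.68 + 283.2 = 927.39
ΣP(Feb 2018)·Q(Jan 2018) = 18.17×3 + 1.82×305 + 1.60×220 = 54.51 + 555.1 + 352 = 961.61
Index = 927.39 / 961.61 × 100 = 96.4414

96.44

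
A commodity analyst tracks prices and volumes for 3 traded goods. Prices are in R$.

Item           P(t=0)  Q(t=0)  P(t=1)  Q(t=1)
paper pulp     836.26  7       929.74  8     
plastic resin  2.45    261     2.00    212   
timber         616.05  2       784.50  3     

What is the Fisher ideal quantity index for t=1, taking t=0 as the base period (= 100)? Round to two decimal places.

Laspeyres component (base-period weights):
ΣP(t=0)Q(t=1) = 836.26×8 + 2.45×212 + 616.05×3 = 6690.08 + 519.4 + 1848.15 = 9057.63
ΣP(t=0)Q(t=0) = 836.26×7 + 2.45×261 + 616.05×2 = 5853.82 + 639.45 + 1232.1 = 7725.37
L = 9057.63 / 7725.37 × 100 = 117.2453
Paasche component (current-period weights):
ΣP(t=1)Q(t=1) = 929.74×8 + 2.00×212 + 784.50×3 = 7437.92 + 424 + 2353.5 = 10215.42
ΣP(t=1)Q(t=0) = 929.74×7 + 2.00×261 + 784.50×2 = 6508.18 + 522 + 1569 = 8599.18
P = 10215.42 / 8599.18 × 100 = 118.7953
Fisher = √(L × P) = √(117.2453 × 118.7953) = 118.0177

118.02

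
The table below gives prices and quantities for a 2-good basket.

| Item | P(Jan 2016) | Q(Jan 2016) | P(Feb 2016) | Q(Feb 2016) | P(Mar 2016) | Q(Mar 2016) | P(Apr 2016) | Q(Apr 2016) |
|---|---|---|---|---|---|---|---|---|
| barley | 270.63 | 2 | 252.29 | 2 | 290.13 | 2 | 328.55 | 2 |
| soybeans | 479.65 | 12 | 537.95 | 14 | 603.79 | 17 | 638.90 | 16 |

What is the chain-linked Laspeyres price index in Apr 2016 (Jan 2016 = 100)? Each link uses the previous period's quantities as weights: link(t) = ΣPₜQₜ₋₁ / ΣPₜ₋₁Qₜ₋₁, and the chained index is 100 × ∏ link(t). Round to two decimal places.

131.97

Link Jan 2016→Feb 2016:
ΣP(Feb 2016)Q(Jan 2016) = 252.29×2 + 537.95×12 = 504.58 + 6455.4 = 6959.98
ΣP(Jan 2016)Q(Jan 2016) = 270.63×2 + 479.65×12 = 541.26 + 5755.8 = 6297.06
link = 6959.98/6297.06 = 1.105275
Link Feb 2016→Mar 2016:
ΣP(Mar 2016)Q(Feb 2016) = 290.13×2 + 603.79×14 = 580.26 + 8453.06 = 9033.32
ΣP(Feb 2016)Q(Feb 2016) = 252.29×2 + 537.95×14 = 504.58 + 7531.3 = 8035.88
link = 9033.32/8035.88 = 1.124123
Link Mar 2016→Apr 2016:
ΣP(Apr 2016)Q(Mar 2016) = 328.55×2 + 638.90×17 = 657.1 + 10861.3 = 11518.4
ΣP(Mar 2016)Q(Mar 2016) = 290.13×2 + 603.79×17 = 580.26 + 10264.43 = 10844.69
link = 11518.4/10844.69 = 1.062123
Chained index = 100 × 1.105275 × 1.124123 × 1.062123 = 131.9651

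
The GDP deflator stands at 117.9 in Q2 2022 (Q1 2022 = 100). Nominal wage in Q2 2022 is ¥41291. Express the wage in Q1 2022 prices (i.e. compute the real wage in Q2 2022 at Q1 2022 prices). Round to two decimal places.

35022.05

Real = Nominal ÷ (Index/100) = 41291 ÷ (117.9/100)
     = 41291 ÷ 1.179 = 35022.0526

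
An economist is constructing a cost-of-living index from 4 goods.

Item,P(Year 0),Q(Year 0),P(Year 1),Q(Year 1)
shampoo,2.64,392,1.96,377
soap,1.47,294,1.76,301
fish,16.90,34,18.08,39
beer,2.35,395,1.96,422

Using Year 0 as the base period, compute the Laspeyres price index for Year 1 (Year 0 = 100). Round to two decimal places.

Laspeyres price index uses base-period quantities as weights.
ΣP(Year 1)·Q(Year 0) = 1.96×392 + 1.76×294 + 18.08×34 + 1.96×395 = 768.32 + 517.44 + 614.72 + 774.2 = 2674.68
ΣP(Year 0)·Q(Year 0) = 2.64×392 + 1.47×294 + 16.90×34 + 2.35×395 = 1034.88 + 432.18 + 574.6 + 928.25 = 2969.91
Index = 2674.68 / 2969.91 × 100 = 90.0593

90.06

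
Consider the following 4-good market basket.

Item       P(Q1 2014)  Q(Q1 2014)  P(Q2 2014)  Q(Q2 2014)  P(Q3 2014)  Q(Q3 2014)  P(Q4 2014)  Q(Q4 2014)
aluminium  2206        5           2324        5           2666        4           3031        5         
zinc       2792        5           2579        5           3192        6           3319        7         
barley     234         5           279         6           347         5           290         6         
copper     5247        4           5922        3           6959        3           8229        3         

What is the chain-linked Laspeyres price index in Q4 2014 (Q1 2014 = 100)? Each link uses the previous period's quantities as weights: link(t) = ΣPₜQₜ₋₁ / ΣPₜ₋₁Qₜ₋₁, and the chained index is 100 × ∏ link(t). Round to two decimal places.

Link Q1 2014→Q2 2014:
ΣP(Q2 2014)Q(Q1 2014) = 2324×5 + 2579×5 + 279×5 + 5922×4 = 11620 + 12895 + 1395 + 23688 = 49598
ΣP(Q1 2014)Q(Q1 2014) = 2206×5 + 2792×5 + 234×5 + 5247×4 = 11030 + 13960 + 1170 + 20988 = 47148
link = 49598/47148 = 1.051964
Link Q2 2014→Q3 2014:
ΣP(Q3 2014)Q(Q2 2014) = 2666×5 + 3192×5 + 347×6 + 6959×3 = 13330 + 15960 + 2082 + 20877 = 52249
ΣP(Q2 2014)Q(Q2 2014) = 2324×5 + 2579×5 + 279×6 + 5922×3 = 11620 + 12895 + 1674 + 17766 = 43955
link = 52249/43955 = 1.188693
Link Q3 2014→Q4 2014:
ΣP(Q4 2014)Q(Q3 2014) = 3031×4 + 3319×6 + 290×5 + 8229×3 = 12124 + 19914 + 1450 + 24687 = 58175
ΣP(Q3 2014)Q(Q3 2014) = 2666×4 + 3192×6 + 347×5 + 6959×3 = 10664 + 19152 + 1735 + 20877 = 52428
link = 58175/52428 = 1.109617
Chained index = 100 × 1.051964 × 1.188693 × 1.109617 = 138.7534

138.75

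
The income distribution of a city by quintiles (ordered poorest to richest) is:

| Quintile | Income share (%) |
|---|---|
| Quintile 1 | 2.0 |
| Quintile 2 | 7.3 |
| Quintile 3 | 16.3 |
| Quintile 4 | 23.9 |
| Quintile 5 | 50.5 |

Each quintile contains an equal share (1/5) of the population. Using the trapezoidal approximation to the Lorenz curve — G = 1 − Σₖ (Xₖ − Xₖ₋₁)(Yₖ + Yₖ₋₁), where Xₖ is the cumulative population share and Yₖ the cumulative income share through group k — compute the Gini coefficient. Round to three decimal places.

Cumulative income shares Yₖ: 0.0200, 0.0930, 0.2560, 0.4950, 1.0000
Σ (Xₖ−Xₖ₋₁)(Yₖ+Yₖ₋₁) = (1/5)(0.0200+0.0000) + (1/5)(0.0930+0.0200) + (1/5)(0.2560+0.0930) + (1/5)(0.4950+0.2560) + (1/5)(1.0000+0.4950)
  = 0.0040 + 0.0226 + 0.0698 + 0.1502 + 0.2990 = 0.5456
G = 1 − 0.5456 = 0.4544

0.454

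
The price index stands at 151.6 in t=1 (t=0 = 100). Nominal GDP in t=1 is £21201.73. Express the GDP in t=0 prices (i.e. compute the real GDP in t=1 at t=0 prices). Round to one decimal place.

13985.3

Real = Nominal ÷ (Index/100) = 21201.73 ÷ (151.6/100)
     = 21201.73 ÷ 1.516 = 13985.3100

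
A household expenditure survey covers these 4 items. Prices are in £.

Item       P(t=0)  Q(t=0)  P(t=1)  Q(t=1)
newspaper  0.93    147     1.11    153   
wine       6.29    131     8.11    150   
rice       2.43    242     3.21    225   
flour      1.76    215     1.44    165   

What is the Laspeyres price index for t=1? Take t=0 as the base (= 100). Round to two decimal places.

119.97

Laspeyres price index uses base-period quantities as weights.
ΣP(t=1)·Q(t=0) = 1.11×147 + 8.11×131 + 3.21×242 + 1.44×215 = 163.17 + 1062.41 + 776.82 + 309.6 = 2312
ΣP(t=0)·Q(t=0) = 0.93×147 + 6.29×131 + 2.43×242 + 1.76×215 = 136.71 + 823.99 + 588.06 + 378.4 = 1927.16
Index = 2312 / 1927.16 × 100 = 119.9693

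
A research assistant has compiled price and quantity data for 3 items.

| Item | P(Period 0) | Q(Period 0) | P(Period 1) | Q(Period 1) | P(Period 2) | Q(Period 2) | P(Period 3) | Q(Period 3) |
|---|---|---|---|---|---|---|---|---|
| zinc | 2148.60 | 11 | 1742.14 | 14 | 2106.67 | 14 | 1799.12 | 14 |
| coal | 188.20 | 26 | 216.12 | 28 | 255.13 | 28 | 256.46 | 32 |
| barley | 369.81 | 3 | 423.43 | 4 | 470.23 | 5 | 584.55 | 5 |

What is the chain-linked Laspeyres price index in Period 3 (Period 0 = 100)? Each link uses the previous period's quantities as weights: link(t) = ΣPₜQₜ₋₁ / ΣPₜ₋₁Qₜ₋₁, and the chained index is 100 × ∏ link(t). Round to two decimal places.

95.38

Link Period 0→Period 1:
ΣP(Period 1)Q(Period 0) = 1742.14×11 + 216.12×26 + 423.43×3 = 19163.54 + 5619.12 + 1270.29 = 26052.95
ΣP(Period 0)Q(Period 0) = 2148.60×11 + 188.20×26 + 369.81×3 = 23634.6 + 4893.2 + 1109.43 = 29637.23
link = 26052.95/29637.23 = 0.879062
Link Period 1→Period 2:
ΣP(Period 2)Q(Period 1) = 2106.67×14 + 255.13×28 + 470.23×4 = 29493.38 + 7143.64 + 1880.92 = 38517.94
ΣP(Period 1)Q(Period 1) = 1742.14×14 + 216.12×28 + 423.43×4 = 24389.96 + 6051.36 + 1693.72 = 32135.04
link = 38517.94/32135.04 = 1.198627
Link Period 2→Period 3:
ΣP(Period 3)Q(Period 2) = 1799.12×14 + 256.46×28 + 584.55×5 = 25187.68 + 7180.88 + 2922.75 = 35291.31
ΣP(Period 2)Q(Period 2) = 2106.67×14 + 255.13×28 + 470.23×5 = 29493.38 + 7143.64 + 2351.15 = 38988.17
link = 35291.31/38988.17 = 0.905180
Chained index = 100 × 0.879062 × 1.198627 × 0.905180 = 95.3759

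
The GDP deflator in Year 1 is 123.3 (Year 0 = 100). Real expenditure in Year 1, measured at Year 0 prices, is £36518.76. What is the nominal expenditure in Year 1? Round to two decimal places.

45027.63

Nominal = Real × (Index/100) = 36518.76 × (123.3/100)
        = 36518.76 × 1.233 = 45027.6311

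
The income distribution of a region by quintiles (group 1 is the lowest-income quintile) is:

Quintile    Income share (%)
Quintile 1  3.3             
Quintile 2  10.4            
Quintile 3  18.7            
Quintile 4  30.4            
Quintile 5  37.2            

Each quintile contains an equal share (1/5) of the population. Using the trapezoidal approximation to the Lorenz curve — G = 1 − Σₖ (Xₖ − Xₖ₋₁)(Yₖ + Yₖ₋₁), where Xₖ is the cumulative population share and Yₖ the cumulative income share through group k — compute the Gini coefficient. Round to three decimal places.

0.351

Cumulative income shares Yₖ: 0.0330, 0.1370, 0.3240, 0.6280, 1.0000
Σ (Xₖ−Xₖ₋₁)(Yₖ+Yₖ₋₁) = (1/5)(0.0330+0.0000) + (1/5)(0.1370+0.0330) + (1/5)(0.3240+0.1370) + (1/5)(0.6280+0.3240) + (1/5)(1.0000+0.6280)
  = 0.0066 + 0.0340 + 0.0922 + 0.1904 + 0.3256 = 0.6488
G = 1 − 0.6488 = 0.3512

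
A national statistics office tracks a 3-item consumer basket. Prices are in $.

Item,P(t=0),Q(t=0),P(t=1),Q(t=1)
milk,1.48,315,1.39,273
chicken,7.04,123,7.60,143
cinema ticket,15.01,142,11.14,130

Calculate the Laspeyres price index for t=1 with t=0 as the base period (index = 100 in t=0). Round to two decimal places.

85.30

Laspeyres price index uses base-period quantities as weights.
ΣP(t=1)·Q(t=0) = 1.39×315 + 7.60×123 + 11.14×142 = 437.85 + 934.8 + 1581.88 = 2954.53
ΣP(t=0)·Q(t=0) = 1.48×315 + 7.04×123 + 15.01×142 = 466.2 + 865.92 + 2131.42 = 3463.54
Index = 2954.53 / 3463.54 × 100 = 85.3038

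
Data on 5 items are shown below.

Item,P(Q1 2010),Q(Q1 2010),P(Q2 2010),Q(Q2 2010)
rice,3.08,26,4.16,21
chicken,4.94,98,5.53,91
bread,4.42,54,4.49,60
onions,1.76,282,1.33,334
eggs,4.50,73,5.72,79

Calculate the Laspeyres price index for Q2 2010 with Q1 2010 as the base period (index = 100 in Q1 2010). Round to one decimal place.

103.5

Laspeyres price index uses base-period quantities as weights.
ΣP(Q2 2010)·Q(Q1 2010) = 4.16×26 + 5.53×98 + 4.49×54 + 1.33×282 + 5.72×73 = 108.16 + 541.94 + 242.46 + 375.06 + 417.56 = 1685.18
ΣP(Q1 2010)·Q(Q1 2010) = 3.08×26 + 4.94×98 + 4.42×54 + 1.76×282 + 4.50×73 = 80.08 + 484.12 + 238.68 + 496.32 + 328.5 = 1627.7
Index = 1685.18 / 1627.7 × 100 = 103.5314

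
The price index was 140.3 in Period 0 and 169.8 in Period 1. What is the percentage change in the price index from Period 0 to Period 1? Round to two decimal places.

21.03%

Change = (169.8 − 140.3) / 140.3 × 100
       = 29.5 / 140.3 × 100 = 21.0264%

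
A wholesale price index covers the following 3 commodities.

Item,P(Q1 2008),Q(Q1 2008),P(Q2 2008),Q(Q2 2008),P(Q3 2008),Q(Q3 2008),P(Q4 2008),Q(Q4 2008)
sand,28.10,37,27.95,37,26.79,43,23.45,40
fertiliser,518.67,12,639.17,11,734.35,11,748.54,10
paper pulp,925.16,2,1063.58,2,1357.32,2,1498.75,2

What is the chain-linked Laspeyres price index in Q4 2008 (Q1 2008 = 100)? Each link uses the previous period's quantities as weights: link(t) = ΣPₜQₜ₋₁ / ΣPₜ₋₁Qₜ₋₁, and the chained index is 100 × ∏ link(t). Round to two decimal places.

140.80

Link Q1 2008→Q2 2008:
ΣP(Q2 2008)Q(Q1 2008) = 27.95×37 + 639.17×12 + 1063.58×2 = 1034.15 + 7670.04 + 2127.16 = 10831.35
ΣP(Q1 2008)Q(Q1 2008) = 28.10×37 + 518.67×12 + 925.16×2 = 1039.7 + 6224.04 + 1850.32 = 9114.06
link = 10831.35/9114.06 = 1.188422
Link Q2 2008→Q3 2008:
ΣP(Q3 2008)Q(Q2 2008) = 26.79×37 + 734.35×11 + 1357.32×2 = 991.23 + 8077.85 + 2714.64 = 11783.72
ΣP(Q2 2008)Q(Q2 2008) = 27.95×37 + 639.17×11 + 1063.58×2 = 1034.15 + 7030.87 + 2127.16 = 10192.18
link = 11783.72/10192.18 = 1.156153
Link Q3 2008→Q4 2008:
ΣP(Q4 2008)Q(Q3 2008) = 23.45×43 + 748.54×11 + 1498.75×2 = 1008.35 + 8233.94 + 2997.5 = 12239.79
ΣP(Q3 2008)Q(Q3 2008) = 26.79×43 + 734.35×11 + 1357.32×2 = 1151.97 + 8077.85 + 2714.64 = 11944.46
link = 12239.79/11944.46 = 1.024725
Chained index = 100 × 1.188422 × 1.156153 × 1.024725 = 140.7970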